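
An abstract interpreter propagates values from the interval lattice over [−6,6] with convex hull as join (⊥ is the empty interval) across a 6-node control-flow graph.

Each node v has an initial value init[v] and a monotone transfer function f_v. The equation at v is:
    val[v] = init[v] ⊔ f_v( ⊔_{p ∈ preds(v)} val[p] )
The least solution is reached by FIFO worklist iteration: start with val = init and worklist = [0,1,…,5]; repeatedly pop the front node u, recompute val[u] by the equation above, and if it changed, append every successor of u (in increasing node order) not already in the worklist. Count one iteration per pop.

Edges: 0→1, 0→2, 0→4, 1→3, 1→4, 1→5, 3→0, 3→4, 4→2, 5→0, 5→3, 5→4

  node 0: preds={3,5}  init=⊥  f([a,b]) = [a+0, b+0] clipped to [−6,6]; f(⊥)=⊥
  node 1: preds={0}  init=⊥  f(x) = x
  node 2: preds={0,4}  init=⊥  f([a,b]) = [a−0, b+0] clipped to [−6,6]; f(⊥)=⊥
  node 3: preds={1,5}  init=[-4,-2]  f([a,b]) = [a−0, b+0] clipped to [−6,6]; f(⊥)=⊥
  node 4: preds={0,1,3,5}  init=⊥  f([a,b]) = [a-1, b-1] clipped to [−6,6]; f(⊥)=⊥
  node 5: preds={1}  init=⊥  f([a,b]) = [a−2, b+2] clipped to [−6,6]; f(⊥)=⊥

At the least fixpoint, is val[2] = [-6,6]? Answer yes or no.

Trace (43 dequeues):
  [1] u=0 | in [-4,-2] | out [-4,-2] | prev ⊥ | push {}
  [2] u=1 | in [-4,-2] | out [-4,-2] | prev ⊥ | push {}
  [3] u=2 | in [-4,-2] | out [-4,-2] | prev ⊥ | push {}
  [4] u=3 | in [-4,-2] | out [-4,-2] | ==
  [5] u=4 | in [-4,-2] | out [-5,-3] | prev ⊥ | push {2}
  [6] u=5 | in [-4,-2] | out [-6,0] | prev ⊥ | push {0,3,4}
  [7] u=2 | in [-5,-2] | out [-5,-2] | prev [-4,-2] | push {}
  [8] u=0 | in [-6,0] | out [-6,0] | prev [-4,-2] | push {1,2}
  [9] u=3 | in [-6,0] | out [-6,0] | prev [-4,-2] | push {0}
  [10] u=4 | in [-6,0] | out [-6,-1] | prev [-5,-3] | push {}
  [11] u=1 | in [-6,0] | out [-6,0] | prev [-4,-2] | push {3,4,5}
  [12] u=2 | in [-6,0] | out [-6,0] | prev [-5,-2] | push {}
  [13] u=0 | in [-6,0] | out [-6,0] | ==
  [14] u=3 | in [-6,0] | out [-6,0] | ==
  [15] u=4 | in [-6,0] | out [-6,-1] | ==
  [16] u=5 | in [-6,0] | out [-6,2] | prev [-6,0] | push {0,3,4}
  [17] u=0 | in [-6,2] | out [-6,2] | prev [-6,0] | push {1,2}
  [18] u=3 | in [-6,2] | out [-6,2] | prev [-6,0] | push {0}
  [19] u=4 | in [-6,2] | out [-6,1] | prev [-6,-1] | push {}
  [20] u=1 | in [-6,2] | out [-6,2] | prev [-6,0] | push {3,4,5}
  [21] u=2 | in [-6,2] | out [-6,2] | prev [-6,0] | push {}
  [22] u=0 | in [-6,2] | out [-6,2] | ==
  [23] u=3 | in [-6,2] | out [-6,2] | ==
  [24] u=4 | in [-6,2] | out [-6,1] | ==
  [25] u=5 | in [-6,2] | out [-6,4] | prev [-6,2] | push {0,3,4}
  [26] u=0 | in [-6,4] | out [-6,4] | prev [-6,2] | push {1,2}
  [27] u=3 | in [-6,4] | out [-6,4] | prev [-6,2] | push {0}
  [28] u=4 | in [-6,4] | out [-6,3] | prev [-6,1] | push {}
  [29] u=1 | in [-6,4] | out [-6,4] | prev [-6,2] | push {3,4,5}
  [30] u=2 | in [-6,4] | out [-6,4] | prev [-6,2] | push {}
  [31] u=0 | in [-6,4] | out [-6,4] | ==
  [32] u=3 | in [-6,4] | out [-6,4] | ==
  [33] u=4 | in [-6,4] | out [-6,3] | ==
  [34] u=5 | in [-6,4] | out [-6,6] | prev [-6,4] | push {0,3,4}
  [35] u=0 | in [-6,6] | out [-6,6] | prev [-6,4] | push {1,2}
  [36] u=3 | in [-6,6] | out [-6,6] | prev [-6,4] | push {0}
  [37] u=4 | in [-6,6] | out [-6,5] | prev [-6,3] | push {}
  [38] u=1 | in [-6,6] | out [-6,6] | prev [-6,4] | push {3,4,5}
  [39] u=2 | in [-6,6] | out [-6,6] | prev [-6,4] | push {}
  [40] u=0 | in [-6,6] | out [-6,6] | ==
  [41] u=3 | in [-6,6] | out [-6,6] | ==
  [42] u=4 | in [-6,6] | out [-6,5] | ==
  [43] u=5 | in [-6,6] | out [-6,6] | ==

Converged values:
  [0] [-6,6]
  [1] [-6,6]
  [2] [-6,6]
  [3] [-6,6]
  [4] [-6,5]
  [5] [-6,6]

yes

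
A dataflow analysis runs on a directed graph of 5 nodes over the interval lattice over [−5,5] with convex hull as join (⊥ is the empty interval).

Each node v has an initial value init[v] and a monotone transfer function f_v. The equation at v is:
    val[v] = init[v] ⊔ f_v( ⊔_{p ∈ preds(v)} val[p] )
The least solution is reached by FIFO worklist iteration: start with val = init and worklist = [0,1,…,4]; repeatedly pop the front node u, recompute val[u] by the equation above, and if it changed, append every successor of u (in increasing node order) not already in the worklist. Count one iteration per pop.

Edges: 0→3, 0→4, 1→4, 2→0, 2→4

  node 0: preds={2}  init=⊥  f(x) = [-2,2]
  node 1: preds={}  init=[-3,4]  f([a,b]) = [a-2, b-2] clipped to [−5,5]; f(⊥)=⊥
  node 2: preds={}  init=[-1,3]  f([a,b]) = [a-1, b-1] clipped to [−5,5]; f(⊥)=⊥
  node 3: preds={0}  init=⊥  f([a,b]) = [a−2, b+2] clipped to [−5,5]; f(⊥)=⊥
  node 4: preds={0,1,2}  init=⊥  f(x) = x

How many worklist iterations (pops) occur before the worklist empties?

5

Trace (5 dequeues):
  [1] u=0 | in [-1,3] | out [-2,2] | prev ⊥ | push {}
  [2] u=1 | in ⊥ | out [-3,4] | ==
  [3] u=2 | in ⊥ | out [-1,3] | ==
  [4] u=3 | in [-2,2] | out [-4,4] | prev ⊥ | push {}
  [5] u=4 | in [-3,4] | out [-3,4] | prev ⊥ | push {}

Converged values:
  [0] [-2,2]
  [1] [-3,4]
  [2] [-1,3]
  [3] [-4,4]
  [4] [-3,4]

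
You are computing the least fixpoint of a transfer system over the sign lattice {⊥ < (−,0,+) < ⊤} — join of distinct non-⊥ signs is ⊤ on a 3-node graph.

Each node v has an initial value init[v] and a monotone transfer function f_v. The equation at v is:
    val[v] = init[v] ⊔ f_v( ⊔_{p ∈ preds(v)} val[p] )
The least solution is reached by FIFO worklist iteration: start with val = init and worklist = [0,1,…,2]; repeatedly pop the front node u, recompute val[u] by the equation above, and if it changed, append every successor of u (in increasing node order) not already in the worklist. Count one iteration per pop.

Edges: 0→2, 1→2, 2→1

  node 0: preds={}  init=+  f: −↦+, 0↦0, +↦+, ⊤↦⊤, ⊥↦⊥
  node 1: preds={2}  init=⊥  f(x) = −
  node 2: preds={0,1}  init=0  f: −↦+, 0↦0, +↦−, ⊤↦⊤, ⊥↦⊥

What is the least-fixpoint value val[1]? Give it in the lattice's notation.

−

Worklist (4 pops):
  #1 pop 0: in=⊥ → + (no change)
  #2 pop 1: in=0 → − (was ⊥); enqueue []
  #3 pop 2: in=⊤ → ⊤ (was 0); enqueue [1]
  #4 pop 1: in=⊤ → − (no change)

Fixpoint:
  val[0] = +
  val[1] = −
  val[2] = ⊤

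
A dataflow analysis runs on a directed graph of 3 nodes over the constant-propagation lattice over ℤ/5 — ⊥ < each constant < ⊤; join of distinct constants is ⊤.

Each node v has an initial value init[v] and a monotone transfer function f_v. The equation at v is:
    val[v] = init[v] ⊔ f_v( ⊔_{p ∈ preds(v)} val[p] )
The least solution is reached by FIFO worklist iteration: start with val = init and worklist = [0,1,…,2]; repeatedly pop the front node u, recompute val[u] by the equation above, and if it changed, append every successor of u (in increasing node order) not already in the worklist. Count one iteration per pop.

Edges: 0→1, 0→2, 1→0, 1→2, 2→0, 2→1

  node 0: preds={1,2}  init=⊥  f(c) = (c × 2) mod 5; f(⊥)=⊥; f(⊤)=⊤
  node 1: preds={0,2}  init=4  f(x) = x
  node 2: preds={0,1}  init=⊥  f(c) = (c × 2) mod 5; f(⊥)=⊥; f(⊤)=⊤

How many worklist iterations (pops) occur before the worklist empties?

6

Worklist (6 pops):
  #1 pop 0: in=4 → 3 (was ⊥); enqueue []
  #2 pop 1: in=3 → ⊤ (was 4); enqueue [0]
  #3 pop 2: in=⊤ → ⊤ (was ⊥); enqueue [1]
  #4 pop 0: in=⊤ → ⊤ (was 3); enqueue [2]
  #5 pop 1: in=⊤ → ⊤ (no change)
  #6 pop 2: in=⊤ → ⊤ (no change)

Fixpoint:
  val[0] = ⊤
  val[1] = ⊤
  val[2] = ⊤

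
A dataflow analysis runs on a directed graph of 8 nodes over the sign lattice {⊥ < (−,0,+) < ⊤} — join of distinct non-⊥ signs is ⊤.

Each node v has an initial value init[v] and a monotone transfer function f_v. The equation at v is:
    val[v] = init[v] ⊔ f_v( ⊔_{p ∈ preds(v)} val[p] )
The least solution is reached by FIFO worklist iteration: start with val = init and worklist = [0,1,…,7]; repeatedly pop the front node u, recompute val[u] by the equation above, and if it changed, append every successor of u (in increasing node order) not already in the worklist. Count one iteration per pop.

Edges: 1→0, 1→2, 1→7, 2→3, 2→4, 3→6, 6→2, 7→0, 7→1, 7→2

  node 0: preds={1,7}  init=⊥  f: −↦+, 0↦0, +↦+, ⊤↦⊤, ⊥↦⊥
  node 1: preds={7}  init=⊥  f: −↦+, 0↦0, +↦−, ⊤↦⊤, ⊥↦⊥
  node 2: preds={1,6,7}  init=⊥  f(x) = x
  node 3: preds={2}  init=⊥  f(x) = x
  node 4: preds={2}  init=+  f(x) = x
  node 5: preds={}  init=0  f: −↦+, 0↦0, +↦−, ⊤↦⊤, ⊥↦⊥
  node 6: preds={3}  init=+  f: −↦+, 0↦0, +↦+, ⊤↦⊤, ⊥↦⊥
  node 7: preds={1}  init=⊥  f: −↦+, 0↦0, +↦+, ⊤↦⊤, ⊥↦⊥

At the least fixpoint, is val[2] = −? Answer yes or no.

Worklist (8 pops):
  #1 pop 0: in=⊥ → ⊥ (no change)
  #2 pop 1: in=⊥ → ⊥ (no change)
  #3 pop 2: in=+ → + (was ⊥); enqueue []
  #4 pop 3: in=+ → + (was ⊥); enqueue []
  #5 pop 4: in=+ → + (no change)
  #6 pop 5: in=⊥ → 0 (no change)
  #7 pop 6: in=+ → + (no change)
  #8 pop 7: in=⊥ → ⊥ (no change)

Fixpoint:
  val[0] = ⊥
  val[1] = ⊥
  val[2] = +
  val[3] = +
  val[4] = +
  val[5] = 0
  val[6] = +
  val[7] = ⊥

no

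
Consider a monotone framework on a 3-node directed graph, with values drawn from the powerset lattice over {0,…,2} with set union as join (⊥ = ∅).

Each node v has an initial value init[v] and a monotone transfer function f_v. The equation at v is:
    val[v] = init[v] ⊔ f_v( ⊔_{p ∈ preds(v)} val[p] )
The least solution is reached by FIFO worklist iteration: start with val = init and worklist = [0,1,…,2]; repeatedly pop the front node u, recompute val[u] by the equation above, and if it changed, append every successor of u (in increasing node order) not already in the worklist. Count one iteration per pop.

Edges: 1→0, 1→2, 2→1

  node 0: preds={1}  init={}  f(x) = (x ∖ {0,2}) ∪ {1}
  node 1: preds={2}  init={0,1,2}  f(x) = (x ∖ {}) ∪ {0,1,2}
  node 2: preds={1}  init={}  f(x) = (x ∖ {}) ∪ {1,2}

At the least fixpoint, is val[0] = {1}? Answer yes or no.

yes

Iteration log — 4 steps:
  step 1. node 0  ⊔preds={0,1,2}  new={1}  old={}  +wl: 
  step 2. node 1  ⊔preds={}  new={0,1,2}  stable
  step 3. node 2  ⊔preds={0,1,2}  new={0,1,2}  old={}  +wl: 1
  step 4. node 1  ⊔preds={0,1,2}  new={0,1,2}  stable

Least fixpoint reached:
  node 0: {1}
  node 1: {0,1,2}
  node 2: {0,1,2}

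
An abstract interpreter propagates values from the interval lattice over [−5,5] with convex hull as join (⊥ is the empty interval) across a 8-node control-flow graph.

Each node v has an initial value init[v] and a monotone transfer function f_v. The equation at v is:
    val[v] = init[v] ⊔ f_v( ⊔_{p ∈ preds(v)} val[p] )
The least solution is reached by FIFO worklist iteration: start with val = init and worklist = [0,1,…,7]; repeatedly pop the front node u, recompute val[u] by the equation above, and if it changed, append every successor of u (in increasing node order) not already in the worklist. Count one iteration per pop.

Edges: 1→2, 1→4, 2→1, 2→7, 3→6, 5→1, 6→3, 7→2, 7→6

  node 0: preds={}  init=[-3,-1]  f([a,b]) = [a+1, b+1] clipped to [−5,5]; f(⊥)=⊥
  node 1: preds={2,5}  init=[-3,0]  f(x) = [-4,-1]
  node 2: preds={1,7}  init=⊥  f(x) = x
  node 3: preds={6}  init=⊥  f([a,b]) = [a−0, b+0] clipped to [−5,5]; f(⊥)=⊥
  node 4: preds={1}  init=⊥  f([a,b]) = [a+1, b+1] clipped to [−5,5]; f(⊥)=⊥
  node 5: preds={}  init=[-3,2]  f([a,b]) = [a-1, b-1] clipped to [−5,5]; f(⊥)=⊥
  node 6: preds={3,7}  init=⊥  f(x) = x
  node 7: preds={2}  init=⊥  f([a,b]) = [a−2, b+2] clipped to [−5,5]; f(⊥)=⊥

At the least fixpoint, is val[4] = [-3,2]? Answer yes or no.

Trace (25 dequeues):
  [1] u=0 | in ⊥ | out [-3,-1] | ==
  [2] u=1 | in [-3,2] | out [-4,0] | prev [-3,0] | push {}
  [3] u=2 | in [-4,0] | out [-4,0] | prev ⊥ | push {1}
  [4] u=3 | in ⊥ | out ⊥ | ==
  [5] u=4 | in [-4,0] | out [-3,1] | prev ⊥ | push {}
  [6] u=5 | in ⊥ | out [-3,2] | ==
  [7] u=6 | in ⊥ | out ⊥ | ==
  [8] u=7 | in [-4,0] | out [-5,2] | prev ⊥ | push {2,6}
  [9] u=1 | in [-4,2] | out [-4,0] | ==
  [10] u=2 | in [-5,2] | out [-5,2] | prev [-4,0] | push {1,7}
  [11] u=6 | in [-5,2] | out [-5,2] | prev ⊥ | push {3}
  [12] u=1 | in [-5,2] | out [-4,0] | ==
  [13] u=7 | in [-5,2] | out [-5,4] | prev [-5,2] | push {2,6}
  [14] u=3 | in [-5,2] | out [-5,2] | prev ⊥ | push {}
  [15] u=2 | in [-5,4] | out [-5,4] | prev [-5,2] | push {1,7}
  [16] u=6 | in [-5,4] | out [-5,4] | prev [-5,2] | push {3}
  [17] u=1 | in [-5,4] | out [-4,0] | ==
  [18] u=7 | in [-5,4] | out [-5,5] | prev [-5,4] | push {2,6}
  [19] u=3 | in [-5,4] | out [-5,4] | prev [-5,2] | push {}
  [20] u=2 | in [-5,5] | out [-5,5] | prev [-5,4] | push {1,7}
  [21] u=6 | in [-5,5] | out [-5,5] | prev [-5,4] | push {3}
  [22] u=1 | in [-5,5] | out [-4,0] | ==
  [23] u=7 | in [-5,5] | out [-5,5] | ==
  [24] u=3 | in [-5,5] | out [-5,5] | prev [-5,4] | push {6}
  [25] u=6 | in [-5,5] | out [-5,5] | ==

Converged values:
  [0] [-3,-1]
  [1] [-4,0]
  [2] [-5,5]
  [3] [-5,5]
  [4] [-3,1]
  [5] [-3,2]
  [6] [-5,5]
  [7] [-5,5]

no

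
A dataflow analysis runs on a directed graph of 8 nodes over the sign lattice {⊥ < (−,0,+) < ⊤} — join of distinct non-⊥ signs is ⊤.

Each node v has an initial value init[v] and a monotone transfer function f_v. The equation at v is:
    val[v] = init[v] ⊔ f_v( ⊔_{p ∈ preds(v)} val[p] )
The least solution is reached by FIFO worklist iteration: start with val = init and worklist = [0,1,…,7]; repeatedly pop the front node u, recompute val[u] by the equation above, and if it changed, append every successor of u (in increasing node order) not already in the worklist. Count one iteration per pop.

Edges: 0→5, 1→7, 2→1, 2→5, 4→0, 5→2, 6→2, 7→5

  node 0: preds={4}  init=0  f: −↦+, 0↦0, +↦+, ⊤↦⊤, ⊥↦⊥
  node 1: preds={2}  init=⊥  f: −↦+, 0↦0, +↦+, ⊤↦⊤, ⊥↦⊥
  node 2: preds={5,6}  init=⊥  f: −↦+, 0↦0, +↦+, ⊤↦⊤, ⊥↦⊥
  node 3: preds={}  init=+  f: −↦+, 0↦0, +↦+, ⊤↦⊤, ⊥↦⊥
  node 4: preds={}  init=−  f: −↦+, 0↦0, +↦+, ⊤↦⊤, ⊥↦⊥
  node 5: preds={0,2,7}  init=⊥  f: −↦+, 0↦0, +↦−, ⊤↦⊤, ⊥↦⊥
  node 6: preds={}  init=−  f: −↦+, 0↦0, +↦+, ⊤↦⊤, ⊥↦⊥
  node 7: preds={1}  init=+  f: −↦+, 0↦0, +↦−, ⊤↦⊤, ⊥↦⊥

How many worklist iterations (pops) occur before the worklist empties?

14

Iteration log — 14 steps:
  step 1. node 0  ⊔preds=−  new=⊤  old=0  +wl: 
  step 2. node 1  ⊔preds=⊥  new=⊥  stable
  step 3. node 2  ⊔preds=−  new=+  old=⊥  +wl: 1
  step 4. node 3  ⊔preds=⊥  new=+  stable
  step 5. node 4  ⊔preds=⊥  new=−  stable
  step 6. node 5  ⊔preds=⊤  new=⊤  old=⊥  +wl: 2
  step 7. node 6  ⊔preds=⊥  new=−  stable
  step 8. node 7  ⊔preds=⊥  new=+  stable
  step 9. node 1  ⊔preds=+  new=+  old=⊥  +wl: 7
  step 10. node 2  ⊔preds=⊤  new=⊤  old=+  +wl: 1,5
  step 11. node 7  ⊔preds=+  new=⊤  old=+  +wl: 
  step 12. node 1  ⊔preds=⊤  new=⊤  old=+  +wl: 7
  step 13. node 5  ⊔preds=⊤  new=⊤  stable
  step 14. node 7  ⊔preds=⊤  new=⊤  stable

Least fixpoint reached:
  node 0: ⊤
  node 1: ⊤
  node 2: ⊤
  node 3: +
  node 4: −
  node 5: ⊤
  node 6: −
  node 7: ⊤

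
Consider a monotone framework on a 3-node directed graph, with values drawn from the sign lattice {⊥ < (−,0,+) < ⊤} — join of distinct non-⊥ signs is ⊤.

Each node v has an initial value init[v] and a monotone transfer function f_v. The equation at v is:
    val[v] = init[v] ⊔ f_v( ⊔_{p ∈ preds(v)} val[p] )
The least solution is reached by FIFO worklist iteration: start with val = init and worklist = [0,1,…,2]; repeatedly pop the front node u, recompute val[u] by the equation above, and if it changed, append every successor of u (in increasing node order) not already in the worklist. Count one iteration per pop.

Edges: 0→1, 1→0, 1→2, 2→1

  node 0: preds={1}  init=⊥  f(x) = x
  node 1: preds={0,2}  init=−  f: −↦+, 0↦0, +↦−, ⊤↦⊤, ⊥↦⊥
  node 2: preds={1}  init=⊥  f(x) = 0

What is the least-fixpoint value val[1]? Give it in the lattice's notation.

Iteration log — 5 steps:
  step 1. node 0  ⊔preds=−  new=−  old=⊥  +wl: 
  step 2. node 1  ⊔preds=−  new=⊤  old=−  +wl: 0
  step 3. node 2  ⊔preds=⊤  new=0  old=⊥  +wl: 1
  step 4. node 0  ⊔preds=⊤  new=⊤  old=−  +wl: 
  step 5. node 1  ⊔preds=⊤  new=⊤  stable

Least fixpoint reached:
  node 0: ⊤
  node 1: ⊤
  node 2: 0

⊤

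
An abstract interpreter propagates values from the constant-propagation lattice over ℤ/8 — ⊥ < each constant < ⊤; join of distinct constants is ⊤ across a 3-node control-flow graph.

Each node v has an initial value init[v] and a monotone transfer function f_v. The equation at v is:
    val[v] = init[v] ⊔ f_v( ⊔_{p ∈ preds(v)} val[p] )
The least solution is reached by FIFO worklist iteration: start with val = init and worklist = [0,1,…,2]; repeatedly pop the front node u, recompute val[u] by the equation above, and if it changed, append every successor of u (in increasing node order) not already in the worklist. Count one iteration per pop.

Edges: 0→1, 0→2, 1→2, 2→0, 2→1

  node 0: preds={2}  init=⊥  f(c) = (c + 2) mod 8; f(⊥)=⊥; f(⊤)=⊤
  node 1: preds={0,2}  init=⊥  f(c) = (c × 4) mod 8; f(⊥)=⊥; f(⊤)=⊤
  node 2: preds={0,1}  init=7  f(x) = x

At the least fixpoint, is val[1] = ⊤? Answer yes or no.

yes

Worklist (6 pops):
  #1 pop 0: in=7 → 1 (was ⊥); enqueue []
  #2 pop 1: in=⊤ → ⊤ (was ⊥); enqueue []
  #3 pop 2: in=⊤ → ⊤ (was 7); enqueue [0,1]
  #4 pop 0: in=⊤ → ⊤ (was 1); enqueue [2]
  #5 pop 1: in=⊤ → ⊤ (no change)
  #6 pop 2: in=⊤ → ⊤ (no change)

Fixpoint:
  val[0] = ⊤
  val[1] = ⊤
  val[2] = ⊤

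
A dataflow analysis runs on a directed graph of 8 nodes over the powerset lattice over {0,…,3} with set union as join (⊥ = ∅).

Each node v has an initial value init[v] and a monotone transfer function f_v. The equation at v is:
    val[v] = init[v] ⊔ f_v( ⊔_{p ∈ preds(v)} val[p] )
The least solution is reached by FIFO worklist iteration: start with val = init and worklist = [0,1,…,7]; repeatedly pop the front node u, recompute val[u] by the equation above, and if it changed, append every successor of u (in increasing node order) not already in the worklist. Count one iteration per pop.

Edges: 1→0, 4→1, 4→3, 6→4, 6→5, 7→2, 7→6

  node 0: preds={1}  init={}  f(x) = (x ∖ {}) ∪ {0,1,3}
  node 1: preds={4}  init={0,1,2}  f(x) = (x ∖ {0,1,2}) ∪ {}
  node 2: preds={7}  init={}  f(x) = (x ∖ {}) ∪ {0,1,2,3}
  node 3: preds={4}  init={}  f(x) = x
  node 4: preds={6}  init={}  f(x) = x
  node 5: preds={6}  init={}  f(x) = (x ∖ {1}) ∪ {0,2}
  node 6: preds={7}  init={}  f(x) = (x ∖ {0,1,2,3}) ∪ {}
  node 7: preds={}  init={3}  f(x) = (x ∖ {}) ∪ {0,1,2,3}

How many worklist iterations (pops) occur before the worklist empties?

Iteration log — 10 steps:
  step 1. node 0  ⊔preds={0,1,2}  new={0,1,2,3}  old={}  +wl: 
  step 2. node 1  ⊔preds={}  new={0,1,2}  stable
  step 3. node 2  ⊔preds={3}  new={0,1,2,3}  old={}  +wl: 
  step 4. node 3  ⊔preds={}  new={}  stable
  step 5. node 4  ⊔preds={}  new={}  stable
  step 6. node 5  ⊔preds={}  new={0,2}  old={}  +wl: 
  step 7. node 6  ⊔preds={3}  new={}  stable
  step 8. node 7  ⊔preds={}  new={0,1,2,3}  old={3}  +wl: 2,6
  step 9. node 2  ⊔preds={0,1,2,3}  new={0,1,2,3}  stable
  step 10. node 6  ⊔preds={0,1,2,3}  new={}  stable

Least fixpoint reached:
  node 0: {0,1,2,3}
  node 1: {0,1,2}
  node 2: {0,1,2,3}
  node 3: {}
  node 4: {}
  node 5: {0,2}
  node 6: {}
  node 7: {0,1,2,3}

10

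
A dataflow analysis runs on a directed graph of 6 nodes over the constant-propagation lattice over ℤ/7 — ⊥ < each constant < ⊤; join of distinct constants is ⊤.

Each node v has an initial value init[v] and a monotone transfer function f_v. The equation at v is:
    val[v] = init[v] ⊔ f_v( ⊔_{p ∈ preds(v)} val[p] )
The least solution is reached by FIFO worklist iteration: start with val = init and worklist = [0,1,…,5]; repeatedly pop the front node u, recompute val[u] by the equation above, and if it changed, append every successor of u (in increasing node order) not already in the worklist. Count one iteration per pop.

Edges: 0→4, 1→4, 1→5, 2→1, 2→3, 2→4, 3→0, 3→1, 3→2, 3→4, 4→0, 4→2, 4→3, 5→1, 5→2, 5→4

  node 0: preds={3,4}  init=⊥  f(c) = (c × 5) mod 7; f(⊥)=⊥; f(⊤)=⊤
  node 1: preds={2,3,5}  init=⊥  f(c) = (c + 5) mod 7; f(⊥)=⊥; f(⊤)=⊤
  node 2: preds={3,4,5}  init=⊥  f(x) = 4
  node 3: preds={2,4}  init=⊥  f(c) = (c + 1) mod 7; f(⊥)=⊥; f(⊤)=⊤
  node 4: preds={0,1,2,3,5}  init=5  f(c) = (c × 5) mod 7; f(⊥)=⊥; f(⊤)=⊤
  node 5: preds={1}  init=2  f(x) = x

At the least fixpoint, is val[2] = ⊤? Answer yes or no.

Worklist (12 pops):
  #1 pop 0: in=5 → 4 (was ⊥); enqueue []
  #2 pop 1: in=2 → 0 (was ⊥); enqueue []
  #3 pop 2: in=⊤ → 4 (was ⊥); enqueue [1]
  #4 pop 3: in=⊤ → ⊤ (was ⊥); enqueue [0,2]
  #5 pop 4: in=⊤ → ⊤ (was 5); enqueue [3]
  #6 pop 5: in=0 → ⊤ (was 2); enqueue [4]
  #7 pop 1: in=⊤ → ⊤ (was 0); enqueue [5]
  #8 pop 0: in=⊤ → ⊤ (was 4); enqueue []
  #9 pop 2: in=⊤ → 4 (no change)
  #10 pop 3: in=⊤ → ⊤ (no change)
  #11 pop 4: in=⊤ → ⊤ (no change)
  #12 pop 5: in=⊤ → ⊤ (no change)

Fixpoint:
  val[0] = ⊤
  val[1] = ⊤
  val[2] = 4
  val[3] = ⊤
  val[4] = ⊤
  val[5] = ⊤

no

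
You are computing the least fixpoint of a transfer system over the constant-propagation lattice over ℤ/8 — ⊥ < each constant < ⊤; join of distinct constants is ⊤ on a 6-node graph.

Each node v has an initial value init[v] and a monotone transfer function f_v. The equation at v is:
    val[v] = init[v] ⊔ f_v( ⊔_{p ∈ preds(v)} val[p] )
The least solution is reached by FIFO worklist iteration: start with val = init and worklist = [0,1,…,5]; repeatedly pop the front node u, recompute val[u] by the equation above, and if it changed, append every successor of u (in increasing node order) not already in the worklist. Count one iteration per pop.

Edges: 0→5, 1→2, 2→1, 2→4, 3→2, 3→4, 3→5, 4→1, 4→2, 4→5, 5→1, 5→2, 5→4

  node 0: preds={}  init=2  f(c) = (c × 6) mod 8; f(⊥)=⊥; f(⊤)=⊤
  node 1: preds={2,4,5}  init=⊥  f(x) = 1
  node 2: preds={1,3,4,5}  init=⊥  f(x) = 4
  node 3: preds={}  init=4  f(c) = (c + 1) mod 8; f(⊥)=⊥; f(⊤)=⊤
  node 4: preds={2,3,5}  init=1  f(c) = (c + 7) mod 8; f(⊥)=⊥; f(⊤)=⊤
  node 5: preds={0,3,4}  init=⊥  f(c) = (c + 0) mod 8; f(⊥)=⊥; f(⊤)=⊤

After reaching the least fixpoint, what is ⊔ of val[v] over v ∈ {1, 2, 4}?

⊤

Trace (9 dequeues):
  [1] u=0 | in ⊥ | out 2 | ==
  [2] u=1 | in 1 | out 1 | prev ⊥ | push {}
  [3] u=2 | in ⊤ | out 4 | prev ⊥ | push {1}
  [4] u=3 | in ⊥ | out 4 | ==
  [5] u=4 | in 4 | out ⊤ | prev 1 | push {2}
  [6] u=5 | in ⊤ | out ⊤ | prev ⊥ | push {4}
  [7] u=1 | in ⊤ | out 1 | ==
  [8] u=2 | in ⊤ | out 4 | ==
  [9] u=4 | in ⊤ | out ⊤ | ==

Converged values:
  [0] 2
  [1] 1
  [2] 4
  [3] 4
  [4] ⊤
  [5] ⊤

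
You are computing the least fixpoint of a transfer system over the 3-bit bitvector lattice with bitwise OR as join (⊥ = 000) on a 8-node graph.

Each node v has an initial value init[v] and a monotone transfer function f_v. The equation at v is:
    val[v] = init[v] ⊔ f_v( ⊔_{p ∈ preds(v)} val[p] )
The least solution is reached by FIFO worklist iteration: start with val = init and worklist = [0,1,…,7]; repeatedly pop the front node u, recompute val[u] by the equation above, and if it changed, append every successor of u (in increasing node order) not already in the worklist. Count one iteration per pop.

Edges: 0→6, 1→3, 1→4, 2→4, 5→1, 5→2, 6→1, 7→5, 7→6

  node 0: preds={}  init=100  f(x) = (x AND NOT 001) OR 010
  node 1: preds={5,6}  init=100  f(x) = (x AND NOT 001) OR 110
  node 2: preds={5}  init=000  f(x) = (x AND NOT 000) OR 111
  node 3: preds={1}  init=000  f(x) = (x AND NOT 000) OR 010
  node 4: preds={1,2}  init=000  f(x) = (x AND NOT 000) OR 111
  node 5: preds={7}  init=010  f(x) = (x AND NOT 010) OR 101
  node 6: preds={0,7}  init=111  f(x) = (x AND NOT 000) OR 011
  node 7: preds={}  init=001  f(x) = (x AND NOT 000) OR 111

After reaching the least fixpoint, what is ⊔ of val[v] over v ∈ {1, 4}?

111

Trace (12 dequeues):
  [1] u=0 | in 000 | out 110 | prev 100 | push {}
  [2] u=1 | in 111 | out 110 | prev 100 | push {}
  [3] u=2 | in 010 | out 111 | prev 000 | push {}
  [4] u=3 | in 110 | out 110 | prev 000 | push {}
  [5] u=4 | in 111 | out 111 | prev 000 | push {}
  [6] u=5 | in 001 | out 111 | prev 010 | push {1,2}
  [7] u=6 | in 111 | out 111 | ==
  [8] u=7 | in 000 | out 111 | prev 001 | push {5,6}
  [9] u=1 | in 111 | out 110 | ==
  [10] u=2 | in 111 | out 111 | ==
  [11] u=5 | in 111 | out 111 | ==
  [12] u=6 | in 111 | out 111 | ==

Converged values:
  [0] 110
  [1] 110
  [2] 111
  [3] 110
  [4] 111
  [5] 111
  [6] 111
  [7] 111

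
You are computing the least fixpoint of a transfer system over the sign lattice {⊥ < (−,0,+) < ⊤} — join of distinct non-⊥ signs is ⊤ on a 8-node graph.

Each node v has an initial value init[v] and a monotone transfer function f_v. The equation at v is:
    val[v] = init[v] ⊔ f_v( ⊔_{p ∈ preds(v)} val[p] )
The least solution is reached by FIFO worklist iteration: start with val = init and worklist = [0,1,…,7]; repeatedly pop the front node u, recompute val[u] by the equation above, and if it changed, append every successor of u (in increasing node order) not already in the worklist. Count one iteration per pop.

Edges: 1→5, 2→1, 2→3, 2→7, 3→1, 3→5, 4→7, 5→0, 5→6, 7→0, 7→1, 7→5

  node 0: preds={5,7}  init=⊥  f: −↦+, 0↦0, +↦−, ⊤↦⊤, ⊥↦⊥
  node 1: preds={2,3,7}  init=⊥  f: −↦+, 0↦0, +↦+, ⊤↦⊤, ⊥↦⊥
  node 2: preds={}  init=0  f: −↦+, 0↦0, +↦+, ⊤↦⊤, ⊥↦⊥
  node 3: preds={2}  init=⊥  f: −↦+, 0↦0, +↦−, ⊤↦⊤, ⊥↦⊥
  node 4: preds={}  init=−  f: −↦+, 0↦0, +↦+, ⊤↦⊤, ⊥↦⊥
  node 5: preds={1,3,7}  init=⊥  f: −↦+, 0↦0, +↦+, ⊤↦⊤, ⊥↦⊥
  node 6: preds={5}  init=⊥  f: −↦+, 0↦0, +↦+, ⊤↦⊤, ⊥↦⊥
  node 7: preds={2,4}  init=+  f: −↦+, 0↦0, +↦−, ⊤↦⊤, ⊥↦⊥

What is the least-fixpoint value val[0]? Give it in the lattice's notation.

⊤

Worklist (11 pops):
  #1 pop 0: in=+ → − (was ⊥); enqueue []
  #2 pop 1: in=⊤ → ⊤ (was ⊥); enqueue []
  #3 pop 2: in=⊥ → 0 (no change)
  #4 pop 3: in=0 → 0 (was ⊥); enqueue [1]
  #5 pop 4: in=⊥ → − (no change)
  #6 pop 5: in=⊤ → ⊤ (was ⊥); enqueue [0]
  #7 pop 6: in=⊤ → ⊤ (was ⊥); enqueue []
  #8 pop 7: in=⊤ → ⊤ (was +); enqueue [5]
  #9 pop 1: in=⊤ → ⊤ (no change)
  #10 pop 0: in=⊤ → ⊤ (was −); enqueue []
  #11 pop 5: in=⊤ → ⊤ (no change)

Fixpoint:
  val[0] = ⊤
  val[1] = ⊤
  val[2] = 0
  val[3] = 0
  val[4] = −
  val[5] = ⊤
  val[6] = ⊤
  val[7] = ⊤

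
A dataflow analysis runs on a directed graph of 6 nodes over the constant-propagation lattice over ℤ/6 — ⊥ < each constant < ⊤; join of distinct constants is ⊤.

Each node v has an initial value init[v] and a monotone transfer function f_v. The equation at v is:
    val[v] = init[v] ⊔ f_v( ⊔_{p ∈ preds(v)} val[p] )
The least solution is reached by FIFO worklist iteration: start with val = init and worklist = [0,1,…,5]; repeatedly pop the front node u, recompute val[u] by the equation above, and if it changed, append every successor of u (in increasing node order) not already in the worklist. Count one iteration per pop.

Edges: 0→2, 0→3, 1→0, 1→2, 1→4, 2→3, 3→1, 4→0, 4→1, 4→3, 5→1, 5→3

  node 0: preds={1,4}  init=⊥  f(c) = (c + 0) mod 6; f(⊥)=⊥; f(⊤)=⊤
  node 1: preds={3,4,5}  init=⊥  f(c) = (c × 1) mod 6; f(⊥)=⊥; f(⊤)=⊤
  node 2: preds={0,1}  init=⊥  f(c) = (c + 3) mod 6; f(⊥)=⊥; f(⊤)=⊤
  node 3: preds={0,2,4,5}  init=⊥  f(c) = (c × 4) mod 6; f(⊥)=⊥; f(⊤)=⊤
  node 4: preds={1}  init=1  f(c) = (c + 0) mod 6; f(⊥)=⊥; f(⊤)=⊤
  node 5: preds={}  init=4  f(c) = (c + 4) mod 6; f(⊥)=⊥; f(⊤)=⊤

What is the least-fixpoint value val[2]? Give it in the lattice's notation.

⊤

Worklist (10 pops):
  #1 pop 0: in=1 → 1 (was ⊥); enqueue []
  #2 pop 1: in=⊤ → ⊤ (was ⊥); enqueue [0]
  #3 pop 2: in=⊤ → ⊤ (was ⊥); enqueue []
  #4 pop 3: in=⊤ → ⊤ (was ⊥); enqueue [1]
  #5 pop 4: in=⊤ → ⊤ (was 1); enqueue [3]
  #6 pop 5: in=⊥ → 4 (no change)
  #7 pop 0: in=⊤ → ⊤ (was 1); enqueue [2]
  #8 pop 1: in=⊤ → ⊤ (no change)
  #9 pop 3: in=⊤ → ⊤ (no change)
  #10 pop 2: in=⊤ → ⊤ (no change)

Fixpoint:
  val[0] = ⊤
  val[1] = ⊤
  val[2] = ⊤
  val[3] = ⊤
  val[4] = ⊤
  val[5] = 4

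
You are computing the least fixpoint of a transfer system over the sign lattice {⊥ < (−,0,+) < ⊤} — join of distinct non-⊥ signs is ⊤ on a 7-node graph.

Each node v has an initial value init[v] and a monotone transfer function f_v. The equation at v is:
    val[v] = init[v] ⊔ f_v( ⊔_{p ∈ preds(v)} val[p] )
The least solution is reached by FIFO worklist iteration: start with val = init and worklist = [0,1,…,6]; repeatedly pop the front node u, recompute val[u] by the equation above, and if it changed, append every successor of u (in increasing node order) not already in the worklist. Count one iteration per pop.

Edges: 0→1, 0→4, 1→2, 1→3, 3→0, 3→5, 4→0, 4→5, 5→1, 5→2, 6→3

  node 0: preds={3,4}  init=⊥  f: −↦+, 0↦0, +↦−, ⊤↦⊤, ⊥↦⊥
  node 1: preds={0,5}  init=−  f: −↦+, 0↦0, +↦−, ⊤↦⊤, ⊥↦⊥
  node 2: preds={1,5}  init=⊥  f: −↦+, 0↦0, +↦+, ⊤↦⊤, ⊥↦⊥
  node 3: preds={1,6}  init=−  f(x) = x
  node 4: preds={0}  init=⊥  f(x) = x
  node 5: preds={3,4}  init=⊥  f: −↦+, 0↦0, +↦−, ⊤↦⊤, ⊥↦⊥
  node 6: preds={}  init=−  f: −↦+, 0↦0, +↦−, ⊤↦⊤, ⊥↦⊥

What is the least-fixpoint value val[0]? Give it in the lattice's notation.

Trace (14 dequeues):
  [1] u=0 | in − | out + | prev ⊥ | push {}
  [2] u=1 | in + | out − | ==
  [3] u=2 | in − | out + | prev ⊥ | push {}
  [4] u=3 | in − | out − | ==
  [5] u=4 | in + | out + | prev ⊥ | push {0}
  [6] u=5 | in ⊤ | out ⊤ | prev ⊥ | push {1,2}
  [7] u=6 | in ⊥ | out − | ==
  [8] u=0 | in ⊤ | out ⊤ | prev + | push {4}
  [9] u=1 | in ⊤ | out ⊤ | prev − | push {3}
  [10] u=2 | in ⊤ | out ⊤ | prev + | push {}
  [11] u=4 | in ⊤ | out ⊤ | prev + | push {0,5}
  [12] u=3 | in ⊤ | out ⊤ | prev − | push {}
  [13] u=0 | in ⊤ | out ⊤ | ==
  [14] u=5 | in ⊤ | out ⊤ | ==

Converged values:
  [0] ⊤
  [1] ⊤
  [2] ⊤
  [3] ⊤
  [4] ⊤
  [5] ⊤
  [6] −

⊤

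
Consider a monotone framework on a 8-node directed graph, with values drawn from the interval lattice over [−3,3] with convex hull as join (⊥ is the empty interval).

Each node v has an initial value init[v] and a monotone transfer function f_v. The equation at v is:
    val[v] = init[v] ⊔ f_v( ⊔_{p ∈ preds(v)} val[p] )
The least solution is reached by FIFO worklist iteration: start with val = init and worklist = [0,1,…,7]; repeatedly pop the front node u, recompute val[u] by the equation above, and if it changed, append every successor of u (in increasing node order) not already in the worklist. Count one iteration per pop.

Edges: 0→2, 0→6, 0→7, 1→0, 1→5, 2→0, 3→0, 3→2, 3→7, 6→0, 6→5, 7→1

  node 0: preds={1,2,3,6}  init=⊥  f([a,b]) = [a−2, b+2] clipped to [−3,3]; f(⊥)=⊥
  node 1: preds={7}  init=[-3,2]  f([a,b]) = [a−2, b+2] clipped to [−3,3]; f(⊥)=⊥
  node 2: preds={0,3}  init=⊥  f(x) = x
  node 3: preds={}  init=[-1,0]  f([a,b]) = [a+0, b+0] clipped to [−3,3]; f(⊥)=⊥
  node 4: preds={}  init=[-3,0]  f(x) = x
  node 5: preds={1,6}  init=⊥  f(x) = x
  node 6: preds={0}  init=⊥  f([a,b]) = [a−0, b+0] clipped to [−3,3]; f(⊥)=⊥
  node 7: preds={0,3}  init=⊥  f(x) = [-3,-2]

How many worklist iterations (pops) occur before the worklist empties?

Iteration log — 11 steps:
  step 1. node 0  ⊔preds=[-3,2]  new=[-3,3]  old=⊥  +wl: 
  step 2. node 1  ⊔preds=⊥  new=[-3,2]  stable
  step 3. node 2  ⊔preds=[-3,3]  new=[-3,3]  old=⊥  +wl: 0
  step 4. node 3  ⊔preds=⊥  new=[-1,0]  stable
  step 5. node 4  ⊔preds=⊥  new=[-3,0]  stable
  step 6. node 5  ⊔preds=[-3,2]  new=[-3,2]  old=⊥  +wl: 
  step 7. node 6  ⊔preds=[-3,3]  new=[-3,3]  old=⊥  +wl: 5
  step 8. node 7  ⊔preds=[-3,3]  new=[-3,-2]  old=⊥  +wl: 1
  step 9. node 0  ⊔preds=[-3,3]  new=[-3,3]  stable
  step 10. node 5  ⊔preds=[-3,3]  new=[-3,3]  old=[-3,2]  +wl: 
  step 11. node 1  ⊔preds=[-3,-2]  new=[-3,2]  stable

Least fixpoint reached:
  node 0: [-3,3]
  node 1: [-3,2]
  node 2: [-3,3]
  node 3: [-1,0]
  node 4: [-3,0]
  node 5: [-3,3]
  node 6: [-3,3]
  node 7: [-3,-2]

11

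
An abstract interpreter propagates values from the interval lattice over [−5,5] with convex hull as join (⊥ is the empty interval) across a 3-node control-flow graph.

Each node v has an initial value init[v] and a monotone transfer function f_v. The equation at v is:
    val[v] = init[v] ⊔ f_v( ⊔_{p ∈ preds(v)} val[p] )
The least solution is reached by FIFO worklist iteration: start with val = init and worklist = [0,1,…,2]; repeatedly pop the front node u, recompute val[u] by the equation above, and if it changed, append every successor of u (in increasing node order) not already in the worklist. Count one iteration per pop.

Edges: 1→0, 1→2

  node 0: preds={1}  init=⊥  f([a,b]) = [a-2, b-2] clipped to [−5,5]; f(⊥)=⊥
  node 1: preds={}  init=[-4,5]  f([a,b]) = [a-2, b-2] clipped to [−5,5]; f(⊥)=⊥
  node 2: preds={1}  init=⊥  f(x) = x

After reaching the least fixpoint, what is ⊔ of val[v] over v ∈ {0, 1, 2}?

[-5,5]

Iteration log — 3 steps:
  step 1. node 0  ⊔preds=[-4,5]  new=[-5,3]  old=⊥  +wl: 
  step 2. node 1  ⊔preds=⊥  new=[-4,5]  stable
  step 3. node 2  ⊔preds=[-4,5]  new=[-4,5]  old=⊥  +wl: 

Least fixpoint reached:
  node 0: [-5,3]
  node 1: [-4,5]
  node 2: [-4,5]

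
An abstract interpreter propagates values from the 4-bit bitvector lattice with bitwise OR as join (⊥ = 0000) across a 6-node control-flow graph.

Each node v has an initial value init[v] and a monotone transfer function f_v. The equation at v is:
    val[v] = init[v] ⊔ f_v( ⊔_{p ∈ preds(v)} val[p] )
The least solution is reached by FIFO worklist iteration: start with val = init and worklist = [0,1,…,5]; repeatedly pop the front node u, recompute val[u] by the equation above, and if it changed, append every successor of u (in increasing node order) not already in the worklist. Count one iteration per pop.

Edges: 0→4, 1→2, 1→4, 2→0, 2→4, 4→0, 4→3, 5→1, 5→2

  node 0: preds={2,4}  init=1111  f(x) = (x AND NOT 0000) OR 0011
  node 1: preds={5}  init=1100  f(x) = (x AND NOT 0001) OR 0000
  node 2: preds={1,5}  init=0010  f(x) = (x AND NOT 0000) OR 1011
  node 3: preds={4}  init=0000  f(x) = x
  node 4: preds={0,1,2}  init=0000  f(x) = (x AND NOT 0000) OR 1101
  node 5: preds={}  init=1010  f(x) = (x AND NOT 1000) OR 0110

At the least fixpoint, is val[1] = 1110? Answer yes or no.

yes

Worklist (10 pops):
  #1 pop 0: in=0010 → 1111 (no change)
  #2 pop 1: in=1010 → 1110 (was 1100); enqueue []
  #3 pop 2: in=1110 → 1111 (was 0010); enqueue [0]
  #4 pop 3: in=0000 → 0000 (no change)
  #5 pop 4: in=1111 → 1111 (was 0000); enqueue [3]
  #6 pop 5: in=0000 → 1110 (was 1010); enqueue [1,2]
  #7 pop 0: in=1111 → 1111 (no change)
  #8 pop 3: in=1111 → 1111 (was 0000); enqueue []
  #9 pop 1: in=1110 → 1110 (no change)
  #10 pop 2: in=1110 → 1111 (no change)

Fixpoint:
  val[0] = 1111
  val[1] = 1110
  val[2] = 1111
  val[3] = 1111
  val[4] = 1111
  val[5] = 1110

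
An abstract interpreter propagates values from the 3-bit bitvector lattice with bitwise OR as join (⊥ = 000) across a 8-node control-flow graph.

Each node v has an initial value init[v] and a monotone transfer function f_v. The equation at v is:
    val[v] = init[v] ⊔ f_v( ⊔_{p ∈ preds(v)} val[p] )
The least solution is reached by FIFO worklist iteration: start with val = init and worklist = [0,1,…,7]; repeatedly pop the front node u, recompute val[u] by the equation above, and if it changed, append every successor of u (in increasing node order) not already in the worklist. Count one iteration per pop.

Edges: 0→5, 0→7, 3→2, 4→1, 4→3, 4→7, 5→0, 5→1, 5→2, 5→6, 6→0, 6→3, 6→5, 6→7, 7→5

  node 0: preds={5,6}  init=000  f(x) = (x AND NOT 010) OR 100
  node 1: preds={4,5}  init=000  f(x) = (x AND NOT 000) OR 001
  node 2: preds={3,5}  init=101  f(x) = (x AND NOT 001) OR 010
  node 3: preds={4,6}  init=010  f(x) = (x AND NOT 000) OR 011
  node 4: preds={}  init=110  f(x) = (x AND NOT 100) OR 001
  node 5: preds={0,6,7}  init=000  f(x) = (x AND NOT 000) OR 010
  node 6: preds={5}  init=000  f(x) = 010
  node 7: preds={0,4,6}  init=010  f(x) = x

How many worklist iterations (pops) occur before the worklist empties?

19

Iteration log — 19 steps:
  step 1. node 0  ⊔preds=000  new=100  old=000  +wl: 
  step 2. node 1  ⊔preds=110  new=111  old=000  +wl: 
  step 3. node 2  ⊔preds=010  new=111  old=101  +wl: 
  step 4. node 3  ⊔preds=110  new=111  old=010  +wl: 2
  step 5. node 4  ⊔preds=000  new=111  old=110  +wl: 1,3
  step 6. node 5  ⊔preds=110  new=110  old=000  +wl: 0
  step 7. node 6  ⊔preds=110  new=010  old=000  +wl: 5
  step 8. node 7  ⊔preds=111  new=111  old=010  +wl: 
  step 9. node 2  ⊔preds=111  new=111  stable
  step 10. node 1  ⊔preds=111  new=111  stable
  step 11. node 3  ⊔preds=111  new=111  stable
  step 12. node 0  ⊔preds=110  new=100  stable
  step 13. node 5  ⊔preds=111  new=111  old=110  +wl: 0,1,2,6
  step 14. node 0  ⊔preds=111  new=101  old=100  +wl: 5,7
  step 15. node 1  ⊔preds=111  new=111  stable
  step 16. node 2  ⊔preds=111  new=111  stable
  step 17. node 6  ⊔preds=111  new=010  stable
  step 18. node 5  ⊔preds=111  new=111  stable
  step 19. node 7  ⊔preds=111  new=111  stable

Least fixpoint reached:
  node 0: 101
  node 1: 111
  node 2: 111
  node 3: 111
  node 4: 111
  node 5: 111
  node 6: 010
  node 7: 111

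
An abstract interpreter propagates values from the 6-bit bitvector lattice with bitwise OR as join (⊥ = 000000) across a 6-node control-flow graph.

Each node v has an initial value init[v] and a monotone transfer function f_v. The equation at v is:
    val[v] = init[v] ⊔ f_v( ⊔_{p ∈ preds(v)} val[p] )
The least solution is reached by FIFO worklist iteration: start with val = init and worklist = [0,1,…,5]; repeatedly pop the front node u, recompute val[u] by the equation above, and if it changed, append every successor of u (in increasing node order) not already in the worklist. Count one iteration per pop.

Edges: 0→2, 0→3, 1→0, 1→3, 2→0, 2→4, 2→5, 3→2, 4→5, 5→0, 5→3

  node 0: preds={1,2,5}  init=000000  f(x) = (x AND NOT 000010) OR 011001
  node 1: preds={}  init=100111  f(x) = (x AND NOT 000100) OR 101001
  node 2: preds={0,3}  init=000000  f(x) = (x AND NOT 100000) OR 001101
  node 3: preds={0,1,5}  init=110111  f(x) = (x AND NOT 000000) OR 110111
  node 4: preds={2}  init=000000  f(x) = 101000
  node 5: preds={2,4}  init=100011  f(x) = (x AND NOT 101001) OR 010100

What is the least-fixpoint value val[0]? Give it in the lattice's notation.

111101

Worklist (9 pops):
  #1 pop 0: in=100111 → 111101 (was 000000); enqueue []
  #2 pop 1: in=000000 → 101111 (was 100111); enqueue [0]
  #3 pop 2: in=111111 → 011111 (was 000000); enqueue []
  #4 pop 3: in=111111 → 111111 (was 110111); enqueue [2]
  #5 pop 4: in=011111 → 101000 (was 000000); enqueue []
  #6 pop 5: in=111111 → 110111 (was 100011); enqueue [3]
  #7 pop 0: in=111111 → 111101 (no change)
  #8 pop 2: in=111111 → 011111 (no change)
  #9 pop 3: in=111111 → 111111 (no change)

Fixpoint:
  val[0] = 111101
  val[1] = 101111
  val[2] = 011111
  val[3] = 111111
  val[4] = 101000
  val[5] = 110111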